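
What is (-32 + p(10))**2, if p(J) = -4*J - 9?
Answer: 6561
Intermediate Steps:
p(J) = -9 - 4*J
(-32 + p(10))**2 = (-32 + (-9 - 4*10))**2 = (-32 + (-9 - 40))**2 = (-32 - 49)**2 = (-81)**2 = 6561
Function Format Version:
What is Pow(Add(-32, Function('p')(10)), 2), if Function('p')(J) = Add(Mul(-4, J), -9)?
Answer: 6561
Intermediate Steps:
Function('p')(J) = Add(-9, Mul(-4, J))
Pow(Add(-32, Function('p')(10)), 2) = Pow(Add(-32, Add(-9, Mul(-4, 10))), 2) = Pow(Add(-32, Add(-9, -40)), 2) = Pow(Add(-32, -49), 2) = Pow(-81, 2) = 6561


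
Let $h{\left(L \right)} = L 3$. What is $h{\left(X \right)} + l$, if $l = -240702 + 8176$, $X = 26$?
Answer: $-232448$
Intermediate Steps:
$h{\left(L \right)} = 3 L$
$l = -232526$
$h{\left(X \right)} + l = 3 \cdot 26 - 232526 = 78 - 232526 = -232448$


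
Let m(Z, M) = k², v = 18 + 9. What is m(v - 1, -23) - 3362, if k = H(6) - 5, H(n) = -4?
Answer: -3281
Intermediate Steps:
v = 27
k = -9 (k = -4 - 5 = -9)
m(Z, M) = 81 (m(Z, M) = (-9)² = 81)
m(v - 1, -23) - 3362 = 81 - 3362 = -3281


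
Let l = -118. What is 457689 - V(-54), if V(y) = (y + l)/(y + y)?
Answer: 12357560/27 ≈ 4.5769e+5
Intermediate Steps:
V(y) = (-118 + y)/(2*y) (V(y) = (y - 118)/(y + y) = (-118 + y)/((2*y)) = (-118 + y)*(1/(2*y)) = (-118 + y)/(2*y))
457689 - V(-54) = 457689 - (-118 - 54)/(2*(-54)) = 457689 - (-1)*(-172)/(2*54) = 457689 - 1*43/27 = 457689 - 43/27 = 12357560/27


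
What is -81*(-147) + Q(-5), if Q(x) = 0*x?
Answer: 11907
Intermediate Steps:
Q(x) = 0
-81*(-147) + Q(-5) = -81*(-147) + 0 = 11907 + 0 = 11907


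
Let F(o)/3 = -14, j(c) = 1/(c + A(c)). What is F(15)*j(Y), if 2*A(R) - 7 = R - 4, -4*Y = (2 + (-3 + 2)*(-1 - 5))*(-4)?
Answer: -28/9 ≈ -3.1111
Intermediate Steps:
Y = 8 (Y = -(2 + (-3 + 2)*(-1 - 5))*(-4)/4 = -(2 - 1*(-6))*(-4)/4 = -(2 + 6)*(-4)/4 = -2*(-4) = -¼*(-32) = 8)
A(R) = 3/2 + R/2 (A(R) = 7/2 + (R - 4)/2 = 7/2 + (-4 + R)/2 = 7/2 + (-2 + R/2) = 3/2 + R/2)
j(c) = 1/(3/2 + 3*c/2) (j(c) = 1/(c + (3/2 + c/2)) = 1/(3/2 + 3*c/2))
F(o) = -42 (F(o) = 3*(-14) = -42)
F(15)*j(Y) = -28/(1 + 8) = -28/9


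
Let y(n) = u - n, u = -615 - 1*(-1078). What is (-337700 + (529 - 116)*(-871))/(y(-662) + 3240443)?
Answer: -697423/3241568 ≈ -0.21515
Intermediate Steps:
u = 463 (u = -615 + 1078 = 463)
y(n) = 463 - n
(-337700 + (529 - 116)*(-871))/(y(-662) + 3240443) = (-337700 + (529 - 116)*(-871))/((463 - 1*(-662)) + 3240443) = (-337700 + 413*(-871))/((463 + 662) + 3240443) = (-337700 - 359723)/(1125 + 3240443) = -697423/3241568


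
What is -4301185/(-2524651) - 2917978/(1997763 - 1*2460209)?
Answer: 4677970937094/583757378173 ≈ 8.0135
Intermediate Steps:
-4301185/(-2524651) - 2917978/(1997763 - 1*2460209) = -4301185*(-1/2524651) - 2917978/(1997763 - 2460209) = 4301185/2524651 - 2917978/(-462446) = 4301185/2524651 - 2917978*(-1/462446) = 4301185/2524651 + 1458989/231223 = 4677970937094/583757378173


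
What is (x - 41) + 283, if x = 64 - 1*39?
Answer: 267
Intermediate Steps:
x = 25 (x = 64 - 39 = 25)
(x - 41) + 283 = (25 - 41) + 283 = -16 + 283 = 267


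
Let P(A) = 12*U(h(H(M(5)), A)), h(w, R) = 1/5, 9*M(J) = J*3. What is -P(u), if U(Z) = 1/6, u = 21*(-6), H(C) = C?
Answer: -2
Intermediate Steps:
M(J) = J/3 (M(J) = (J*3)/9 = (3*J)/9 = J/3)
u = -126
h(w, R) = ⅕
U(Z) = ⅙ (U(Z) = 1*(⅙) = ⅙)
P(A) = 2 (P(A) = 12*(⅙) = 2)
-P(u) = -1*2 = -2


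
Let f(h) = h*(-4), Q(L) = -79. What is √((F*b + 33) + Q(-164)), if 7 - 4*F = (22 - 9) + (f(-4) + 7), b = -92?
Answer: 3*√69 ≈ 24.920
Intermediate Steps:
f(h) = -4*h
F = -29/4 (F = 7/4 - ((22 - 9) + (-4*(-4) + 7))/4 = 7/4 - (13 + (16 + 7))/4 = 7/4 - (13 + 23)/4 = 7/4 - ¼*36 = 7/4 - 9 = -29/4 ≈ -7.2500)
√((F*b + 33) + Q(-164)) = √((-29/4*(-92) + 33) - 79) = √((667 + 33) - 79) = √(700 - 79) = √621 = 3*√69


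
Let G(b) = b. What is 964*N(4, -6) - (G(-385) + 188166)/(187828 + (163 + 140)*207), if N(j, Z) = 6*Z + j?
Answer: -7729123333/250549 ≈ -30849.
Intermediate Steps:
N(j, Z) = j + 6*Z
964*N(4, -6) - (G(-385) + 188166)/(187828 + (163 + 140)*207) = 964*(4 + 6*(-6)) - (-385 + 188166)/(187828 + (163 + 140)*207) = 964*(4 - 36) - 187781/(187828 + 303*207) = 964*(-32) - 187781/(187828 + 62721) = -30848 - 187781/250549 = -7729123333/250549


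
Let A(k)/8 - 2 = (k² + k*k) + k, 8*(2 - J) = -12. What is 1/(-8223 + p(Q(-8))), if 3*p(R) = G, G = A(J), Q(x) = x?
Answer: -1/8143 ≈ -0.00012280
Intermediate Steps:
J = 7/2 (J = 2 - ⅛*(-12) = 2 + 3/2 = 7/2 ≈ 3.5000)
A(k) = 16 + 8*k + 16*k² (A(k) = 16 + 8*((k² + k*k) + k) = 16 + 8*((k² + k²) + k) = 16 + 8*(2*k² + k) = 16 + 8*(k + 2*k²) = 16 + (8*k + 16*k²) = 16 + 8*k + 16*k²)
G = 240 (G = 16 + 8*(7/2) + 16*(7/2)² = 16 + 28 + 16*(49/4) = 16 + 28 + 196 = 240)
p(R) = 80 (p(R) = (⅓)*240 = 80)
1/(-8223 + p(Q(-8))) = 1/(-8223 + 80) = 1/(-8143) = -1/8143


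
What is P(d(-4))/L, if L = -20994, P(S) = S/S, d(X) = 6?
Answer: -1/20994 ≈ -4.7633e-5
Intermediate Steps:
P(S) = 1
P(d(-4))/L = 1/(-20994) = 1*(-1/20994) = -1/20994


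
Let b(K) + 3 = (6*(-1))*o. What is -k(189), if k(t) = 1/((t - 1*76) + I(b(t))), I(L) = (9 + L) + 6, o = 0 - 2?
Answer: -1/137 ≈ -0.0072993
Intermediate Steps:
o = -2
b(K) = 9 (b(K) = -3 + (6*(-1))*(-2) = -3 - 6*(-2) = -3 + 12 = 9)
I(L) = 15 + L
k(t) = 1/(-52 + t) (k(t) = 1/((t - 1*76) + (15 + 9)) = 1/((t - 76) + 24) = 1/((-76 + t) + 24) = 1/(-52 + t))
-k(189) = -1/(-52 + 189) = -1/137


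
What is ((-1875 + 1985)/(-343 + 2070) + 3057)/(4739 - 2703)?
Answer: 479959/319652 ≈ 1.5015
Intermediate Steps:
((-1875 + 1985)/(-343 + 2070) + 3057)/(4739 - 2703) = (110/1727 + 3057)/2036 = (110*(1/1727) + 3057)*(1/2036) = (10/157 + 3057)*(1/2036) = (479959/157)*(1/2036) = 479959/319652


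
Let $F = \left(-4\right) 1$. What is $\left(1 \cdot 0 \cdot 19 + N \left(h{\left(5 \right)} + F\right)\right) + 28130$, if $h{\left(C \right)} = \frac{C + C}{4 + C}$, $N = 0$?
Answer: $28130$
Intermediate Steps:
$h{\left(C \right)} = \frac{2 C}{4 + C}$
$F = -4$
$\left(1 \cdot 0 \cdot 19 + N \left(h{\left(5 \right)} + F\right)\right) + 28130 = \left(1 \cdot 0 \cdot 19 + 0 \left(2 \cdot 5 \frac{1}{4 + 5} - 4\right)\right) + 28130 = \left(0 \cdot 19 + 0 \left(2 \cdot 5 \cdot \frac{1}{9} - 4\right)\right) + 28130 = \left(0 + 0 \left(2 \cdot 5 \cdot \frac{1}{9} - 4\right)\right) + 28130 = \left(0 + 0 \left(\frac{10}{9} - 4\right)\right) + 28130 = \left(0 + 0 \left(- \frac{26}{9}\right)\right) + 28130 = \left(0 + 0\right) + 28130 = 0 + 28130 = 28130$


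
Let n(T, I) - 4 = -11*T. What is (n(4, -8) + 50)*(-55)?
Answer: -550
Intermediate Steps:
n(T, I) = 4 - 11*T
(n(4, -8) + 50)*(-55) = ((4 - 11*4) + 50)*(-55) = ((4 - 44) + 50)*(-55) = (-40 + 50)*(-55) = 10*(-55) = -550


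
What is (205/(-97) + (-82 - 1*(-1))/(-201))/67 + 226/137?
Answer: 96884966/59654321 ≈ 1.6241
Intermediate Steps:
(205/(-97) + (-82 - 1*(-1))/(-201))/67 + 226/137 = (205*(-1/97) + (-82 + 1)*(-1/201))*(1/67) + 226*(1/137) = (-205/97 - 81*(-1/201))*(1/67) + 226/137 = (-205/97 + 27/67)*(1/67) + 226/137 = -11116/6499*1/67 + 226/137 = -11116/435433 + 226/137 = 96884966/59654321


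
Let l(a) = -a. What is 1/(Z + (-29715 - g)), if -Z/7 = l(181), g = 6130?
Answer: -1/34578 ≈ -2.8920e-5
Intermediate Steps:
Z = 1267 (Z = -(-7)*181 = -7*(-181) = 1267)
1/(Z + (-29715 - g)) = 1/(1267 + (-29715 - 1*6130)) = 1/(1267 + (-29715 - 6130)) = 1/(1267 - 35845) = 1/(-34578) = -1/34578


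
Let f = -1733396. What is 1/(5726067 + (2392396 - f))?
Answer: 1/9851859 ≈ 1.0150e-7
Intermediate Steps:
1/(5726067 + (2392396 - f)) = 1/(5726067 + (2392396 - 1*(-1733396))) = 1/(5726067 + (2392396 + 1733396)) = 1/(5726067 + 4125792) = 1/9851859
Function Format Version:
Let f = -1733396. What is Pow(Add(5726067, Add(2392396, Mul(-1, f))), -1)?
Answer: Rational(1, 9851859) ≈ 1.0150e-7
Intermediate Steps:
Pow(Add(5726067, Add(2392396, Mul(-1, f))), -1) = Pow(Add(5726067, Add(2392396, Mul(-1, -1733396))), -1) = Pow(Add(5726067, Add(2392396, 1733396)), -1) = Pow(Add(5726067, 4125792), -1) = Pow(9851859, -1) = Rational(1, 9851859)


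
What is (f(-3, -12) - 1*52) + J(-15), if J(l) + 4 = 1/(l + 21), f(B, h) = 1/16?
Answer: -2677/48 ≈ -55.771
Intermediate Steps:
f(B, h) = 1/16
J(l) = -4 + 1/(21 + l) (J(l) = -4 + 1/(l + 21) = -4 + 1/(21 + l))
(f(-3, -12) - 1*52) + J(-15) = (1/16 - 1*52) + (-83 - 4*(-15))/(21 - 15) = (1/16 - 52) + (-83 + 60)/6 = -831/16 + (⅙)*(-23) = -831/16 - 23/6 = -2677/48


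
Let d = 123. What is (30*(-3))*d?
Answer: -11070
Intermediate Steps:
(30*(-3))*d = (30*(-3))*123 = -90*123 = -11070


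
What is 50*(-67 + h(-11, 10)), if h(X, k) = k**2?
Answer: 1650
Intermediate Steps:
50*(-67 + h(-11, 10)) = 50*(-67 + 10**2) = 50*(-67 + 100) = 50*33 = 1650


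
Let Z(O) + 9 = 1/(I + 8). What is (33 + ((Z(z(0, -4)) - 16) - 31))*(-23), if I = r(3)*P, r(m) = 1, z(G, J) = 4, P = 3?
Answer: 5796/11 ≈ 526.91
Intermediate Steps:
I = 3 (I = 1*3 = 3)
Z(O) = -98/11 (Z(O) = -9 + 1/(3 + 8) = -9 + 1/11 = -98/11)
(33 + ((Z(z(0, -4)) - 16) - 31))*(-23) = (33 + ((-98/11 - 16) - 31))*(-23) = (33 + (-274/11 - 31))*(-23) = (33 - 615/11)*(-23) = -252/11*(-23) = 5796/11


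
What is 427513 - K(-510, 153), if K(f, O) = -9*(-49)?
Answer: 427072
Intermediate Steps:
K(f, O) = 441
427513 - K(-510, 153) = 427513 - 1*441 = 427513 - 441 = 427072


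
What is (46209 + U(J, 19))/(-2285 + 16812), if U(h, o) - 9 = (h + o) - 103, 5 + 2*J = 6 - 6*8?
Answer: 92221/29054 ≈ 3.1741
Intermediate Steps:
J = -47/2 (J = -5/2 + (6 - 6*8)/2 = -5/2 + (6 - 48)/2 = -5/2 + (½)*(-42) = -5/2 - 21 = -47/2 ≈ -23.500)
U(h, o) = -94 + h + o (U(h, o) = 9 + ((h + o) - 103) = 9 + (-103 + h + o) = -94 + h + o)
(46209 + U(J, 19))/(-2285 + 16812) = (46209 + (-94 - 47/2 + 19))/(-2285 + 16812) = (46209 - 197/2)/14527 = (92221/2)*(1/14527) = 92221/29054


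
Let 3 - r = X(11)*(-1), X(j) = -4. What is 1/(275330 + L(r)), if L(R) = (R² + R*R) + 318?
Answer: 1/275650 ≈ 3.6278e-6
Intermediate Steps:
r = -1 (r = 3 - (-4)*(-1) = 3 - 1*4 = 3 - 4 = -1)
L(R) = 318 + 2*R² (L(R) = (R² + R²) + 318 = 2*R² + 318 = 318 + 2*R²)
1/(275330 + L(r)) = 1/(275330 + (318 + 2*(-1)²)) = 1/(275330 + (318 + 2*1)) = 1/(275330 + (318 + 2)) = 1/(275330 + 320) = 1/275650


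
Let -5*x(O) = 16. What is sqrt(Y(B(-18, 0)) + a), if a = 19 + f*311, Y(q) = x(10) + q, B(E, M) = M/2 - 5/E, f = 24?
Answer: sqrt(6732070)/30 ≈ 86.487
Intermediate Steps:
x(O) = -16/5 (x(O) = -1/5*16 = -16/5)
B(E, M) = M/2 - 5/E (B(E, M) = M*(1/2) - 5/E = M/2 - 5/E)
Y(q) = -16/5 + q
a = 7483 (a = 19 + 24*311 = 19 + 7464 = 7483)
sqrt(Y(B(-18, 0)) + a) = sqrt((-16/5 + ((1/2)*0 - 5/(-18))) + 7483) = sqrt((-16/5 + (0 - 5*(-1/18))) + 7483) = sqrt((-16/5 + (0 + 5/18)) + 7483) = sqrt((-16/5 + 5/18) + 7483) = sqrt(-263/90 + 7483) = sqrt(673207/90) = sqrt(6732070)/30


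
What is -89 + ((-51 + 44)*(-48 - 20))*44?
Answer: 20855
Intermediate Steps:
-89 + ((-51 + 44)*(-48 - 20))*44 = -89 - 7*(-68)*44 = -89 + 476*44 = -89 + 20944 = 20855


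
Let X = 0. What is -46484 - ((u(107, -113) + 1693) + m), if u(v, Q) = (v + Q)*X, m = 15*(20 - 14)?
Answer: -48267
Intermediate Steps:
m = 90 (m = 15*6 = 90)
u(v, Q) = 0 (u(v, Q) = (v + Q)*0 = (Q + v)*0 = 0)
-46484 - ((u(107, -113) + 1693) + m) = -46484 - ((0 + 1693) + 90) = -46484 - (1693 + 90) = -46484 - 1*1783 = -46484 - 1783 = -48267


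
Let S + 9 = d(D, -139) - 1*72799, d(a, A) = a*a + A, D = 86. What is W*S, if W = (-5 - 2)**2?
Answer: -3211999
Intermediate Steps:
d(a, A) = A + a**2 (d(a, A) = a**2 + A = A + a**2)
S = -65551 (S = -9 + ((-139 + 86**2) - 1*72799) = -9 + ((-139 + 7396) - 72799) = -9 + (7257 - 72799) = -9 - 65542 = -65551)
W = 49 (W = (-7)**2 = 49)
W*S = 49*(-65551) = -3211999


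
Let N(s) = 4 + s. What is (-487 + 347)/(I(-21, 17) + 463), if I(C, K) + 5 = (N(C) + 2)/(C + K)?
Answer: -560/1847 ≈ -0.30319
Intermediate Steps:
I(C, K) = -5 + (6 + C)/(C + K) (I(C, K) = -5 + ((4 + C) + 2)/(C + K) = -5 + (6 + C)/(C + K))
(-487 + 347)/(I(-21, 17) + 463) = (-487 + 347)/((6 - 5*17 - 4*(-21))/(-21 + 17) + 463) = -140/((6 - 85 + 84)/(-4) + 463) = -140/(-1/4*5 + 463) = -140/(-5/4 + 463) = -140/1847/4 = -140*4/1847 = -560/1847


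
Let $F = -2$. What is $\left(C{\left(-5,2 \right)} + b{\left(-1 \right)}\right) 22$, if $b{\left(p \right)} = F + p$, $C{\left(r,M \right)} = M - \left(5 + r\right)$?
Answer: $-22$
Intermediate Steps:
$C{\left(r,M \right)} = -5 + M - r$
$b{\left(p \right)} = -2 + p$
$\left(C{\left(-5,2 \right)} + b{\left(-1 \right)}\right) 22 = \left(\left(-5 + 2 - -5\right) - 3\right) 22 = \left(\left(-5 + 2 + 5\right) - 3\right) 22 = \left(2 - 3\right) 22 = \left(-1\right) 22 = -22$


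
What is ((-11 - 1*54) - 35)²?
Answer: 10000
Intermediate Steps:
((-11 - 1*54) - 35)² = ((-11 - 54) - 35)² = (-65 - 35)² = (-100)² = 10000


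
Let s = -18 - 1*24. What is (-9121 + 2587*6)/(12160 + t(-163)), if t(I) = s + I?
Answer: 6401/11955 ≈ 0.53542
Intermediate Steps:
s = -42 (s = -18 - 24 = -42)
t(I) = -42 + I
(-9121 + 2587*6)/(12160 + t(-163)) = (-9121 + 2587*6)/(12160 + (-42 - 163)) = (-9121 + 15522)/(12160 - 205) = 6401/11955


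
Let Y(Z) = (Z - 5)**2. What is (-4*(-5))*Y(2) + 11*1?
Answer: 191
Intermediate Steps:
Y(Z) = (-5 + Z)**2
(-4*(-5))*Y(2) + 11*1 = (-4*(-5))*(-5 + 2)**2 + 11*1 = 20*(-3)**2 + 11 = 20*9 + 11 = 180 + 11 = 191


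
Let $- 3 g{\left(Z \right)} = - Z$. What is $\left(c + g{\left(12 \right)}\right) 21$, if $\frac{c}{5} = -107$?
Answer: $-11151$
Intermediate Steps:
$c = -535$ ($c = 5 \left(-107\right) = -535$)
$g{\left(Z \right)} = \frac{Z}{3}$ ($g{\left(Z \right)} = - \frac{\left(-1\right) Z}{3} = \frac{Z}{3}$)
$\left(c + g{\left(12 \right)}\right) 21 = \left(-535 + \frac{1}{3} \cdot 12\right) 21 = \left(-535 + 4\right) 21 = \left(-531\right) 21 = -11151$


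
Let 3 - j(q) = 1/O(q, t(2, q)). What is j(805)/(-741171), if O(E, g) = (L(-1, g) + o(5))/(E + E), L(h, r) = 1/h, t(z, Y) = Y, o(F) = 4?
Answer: 1601/2223513 ≈ 0.00072003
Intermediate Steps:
O(E, g) = 3/(2*E) (O(E, g) = (1/(-1) + 4)/(E + E) = (-1 + 4)/((2*E)) = 3*(1/(2*E)) = 3/(2*E))
j(q) = 3 - 2*q/3 (j(q) = 3 - 1/(3/(2*q)) = 3 - 2*q/3)
j(805)/(-741171) = (3 - ⅔*805)/(-741171) = (3 - 1610/3)*(-1/741171) = -1601/3*(-1/741171) = 1601/2223513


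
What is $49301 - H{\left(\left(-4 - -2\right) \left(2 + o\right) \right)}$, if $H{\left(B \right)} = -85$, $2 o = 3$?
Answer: $49386$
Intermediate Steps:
$o = \frac{3}{2}$ ($o = \frac{1}{2} \cdot 3 = \frac{3}{2} \approx 1.5$)
$49301 - H{\left(\left(-4 - -2\right) \left(2 + o\right) \right)} = 49301 - -85 = 49301 + 85 = 49386$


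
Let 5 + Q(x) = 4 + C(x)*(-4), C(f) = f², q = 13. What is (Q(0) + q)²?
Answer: 144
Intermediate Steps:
Q(x) = -1 - 4*x² (Q(x) = -5 + (4 + x²*(-4)) = -5 + (4 - 4*x²) = -1 - 4*x²)
(Q(0) + q)² = ((-1 - 4*0²) + 13)² = ((-1 - 4*0) + 13)² = ((-1 + 0) + 13)² = (-1 + 13)² = 12² = 144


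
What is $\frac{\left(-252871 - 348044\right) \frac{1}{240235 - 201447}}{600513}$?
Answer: $- \frac{200305}{7764232748} \approx -2.5798 \cdot 10^{-5}$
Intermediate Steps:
$\frac{\left(-252871 - 348044\right) \frac{1}{240235 - 201447}}{600513} = - \frac{600915}{38788} \cdot \frac{1}{600513} = \left(-600915\right) \frac{1}{38788} \cdot \frac{1}{600513} = \left(- \frac{600915}{38788}\right) \frac{1}{600513} = - \frac{200305}{7764232748}$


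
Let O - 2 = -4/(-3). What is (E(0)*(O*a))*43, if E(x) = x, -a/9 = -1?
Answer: 0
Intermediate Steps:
a = 9 (a = -9*(-1) = 9)
O = 10/3 (O = 2 - 4/(-3) = 2 - 4*(-⅓) = 2 + 4/3 = 10/3 ≈ 3.3333)
(E(0)*(O*a))*43 = (0*((10/3)*9))*43 = (0*30)*43 = 0*43 = 0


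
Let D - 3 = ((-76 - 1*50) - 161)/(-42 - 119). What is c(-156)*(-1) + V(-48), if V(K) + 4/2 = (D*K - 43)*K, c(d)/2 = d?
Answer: 308042/23 ≈ 13393.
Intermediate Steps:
c(d) = 2*d
D = 110/23 (D = 3 + ((-76 - 1*50) - 161)/(-42 - 119) = 3 + ((-76 - 50) - 161)/(-161) = 3 + (-126 - 161)*(-1/161) = 3 - 287*(-1/161) = 3 + 41/23 = 110/23 ≈ 4.7826)
V(K) = -2 + K*(-43 + 110*K/23) (V(K) = -2 + (110*K/23 - 43)*K = -2 + (-43 + 110*K/23)*K = -2 + K*(-43 + 110*K/23))
c(-156)*(-1) + V(-48) = (2*(-156))*(-1) + (-2 - 43*(-48) + (110/23)*(-48)**2) = -312*(-1) + (-2 + 2064 + (110/23)*2304) = 312 + (-2 + 2064 + 253440/23) = 312 + 300866/23 = 308042/23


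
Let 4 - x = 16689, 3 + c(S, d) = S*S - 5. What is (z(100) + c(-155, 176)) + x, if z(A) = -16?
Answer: 7316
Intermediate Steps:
c(S, d) = -8 + S² (c(S, d) = -3 + (S*S - 5) = -3 + (S² - 5) = -3 + (-5 + S²) = -8 + S²)
x = -16685 (x = 4 - 1*16689 = 4 - 16689 = -16685)
(z(100) + c(-155, 176)) + x = (-16 + (-8 + (-155)²)) - 16685 = (-16 + (-8 + 24025)) - 16685 = (-16 + 24017) - 16685 = 24001 - 16685 = 7316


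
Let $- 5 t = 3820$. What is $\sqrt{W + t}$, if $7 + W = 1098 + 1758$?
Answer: $\sqrt{2085} \approx 45.662$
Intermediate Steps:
$t = -764$ ($t = \left(- \frac{1}{5}\right) 3820 = -764$)
$W = 2849$ ($W = -7 + \left(1098 + 1758\right) = -7 + 2856 = 2849$)
$\sqrt{W + t} = \sqrt{2849 - 764} = \sqrt{2085}$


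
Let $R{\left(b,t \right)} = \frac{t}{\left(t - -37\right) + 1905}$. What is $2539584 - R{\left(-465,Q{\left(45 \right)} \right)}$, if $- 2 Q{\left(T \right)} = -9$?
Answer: $\frac{9886600503}{3893} \approx 2.5396 \cdot 10^{6}$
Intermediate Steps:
$Q{\left(T \right)} = \frac{9}{2}$ ($Q{\left(T \right)} = \left(- \frac{1}{2}\right) \left(-9\right) = \frac{9}{2}$)
$R{\left(b,t \right)} = \frac{t}{1942 + t}$ ($R{\left(b,t \right)} = \frac{t}{\left(t + 37\right) + 1905} = \frac{t}{\left(37 + t\right) + 1905} = \frac{t}{1942 + t}$)
$2539584 - R{\left(-465,Q{\left(45 \right)} \right)} = 2539584 - \frac{9}{2 \left(1942 + \frac{9}{2}\right)} = 2539584 - \frac{9}{2 \cdot \frac{3893}{2}} = 2539584 - \frac{9}{2} \cdot \frac{2}{3893} = 2539584 - \frac{9}{3893} = \frac{9886600503}{3893}$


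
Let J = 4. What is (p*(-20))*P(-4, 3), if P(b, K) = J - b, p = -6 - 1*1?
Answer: 1120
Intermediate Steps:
p = -7 (p = -6 - 1 = -7)
P(b, K) = 4 - b
(p*(-20))*P(-4, 3) = (-7*(-20))*(4 - 1*(-4)) = 140*(4 + 4) = 140*8 = 1120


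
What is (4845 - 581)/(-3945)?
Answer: -4264/3945 ≈ -1.0809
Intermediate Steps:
(4845 - 581)/(-3945) = 4264*(-1/3945) = -4264/3945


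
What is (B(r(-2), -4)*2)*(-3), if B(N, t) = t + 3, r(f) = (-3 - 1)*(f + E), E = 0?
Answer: 6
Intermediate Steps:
r(f) = -4*f (r(f) = (-3 - 1)*(f + 0) = -4*f)
B(N, t) = 3 + t
(B(r(-2), -4)*2)*(-3) = ((3 - 4)*2)*(-3) = -1*2*(-3) = -2*(-3) = 6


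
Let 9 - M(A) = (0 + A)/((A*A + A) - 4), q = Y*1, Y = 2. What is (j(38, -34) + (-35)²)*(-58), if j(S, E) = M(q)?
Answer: -71514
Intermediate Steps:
q = 2 (q = 2*1 = 2)
M(A) = 9 - A/(-4 + A + A²) (M(A) = 9 - (0 + A)/((A*A + A) - 4) = 9 - A/((A² + A) - 4) = 9 - A/((A + A²) - 4) = 9 - A/(-4 + A + A²))
j(S, E) = 8 (j(S, E) = (-36 + 8*2 + 9*2²)/(-4 + 2 + 2²) = (-36 + 16 + 9*4)/(-4 + 2 + 4) = (-36 + 16 + 36)/2 = (½)*16 = 8)
(j(38, -34) + (-35)²)*(-58) = (8 + (-35)²)*(-58) = (8 + 1225)*(-58) = 1233*(-58) = -71514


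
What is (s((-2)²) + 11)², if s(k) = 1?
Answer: 144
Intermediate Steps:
(s((-2)²) + 11)² = (1 + 11)² = 12² = 144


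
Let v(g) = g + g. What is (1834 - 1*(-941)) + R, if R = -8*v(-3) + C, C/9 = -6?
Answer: 2769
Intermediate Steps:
v(g) = 2*g
C = -54 (C = 9*(-6) = -54)
R = -6 (R = -16*(-3) - 54 = -8*(-6) - 54 = 48 - 54 = -6)
(1834 - 1*(-941)) + R = (1834 - 1*(-941)) - 6 = (1834 + 941) - 6 = 2775 - 6 = 2769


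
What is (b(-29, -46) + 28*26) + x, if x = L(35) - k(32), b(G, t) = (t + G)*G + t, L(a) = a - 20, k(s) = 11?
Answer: 2861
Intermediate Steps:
L(a) = -20 + a
b(G, t) = t + G*(G + t) (b(G, t) = (G + t)*G + t = G*(G + t) + t = t + G*(G + t))
x = 4 (x = (-20 + 35) - 1*11 = 15 - 11 = 4)
(b(-29, -46) + 28*26) + x = ((-46 + (-29)**2 - 29*(-46)) + 28*26) + 4 = ((-46 + 841 + 1334) + 728) + 4 = (2129 + 728) + 4 = 2857 + 4 = 2861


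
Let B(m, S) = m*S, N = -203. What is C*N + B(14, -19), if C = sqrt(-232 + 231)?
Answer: -266 - 203*I ≈ -266.0 - 203.0*I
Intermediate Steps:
C = I (C = sqrt(-1) = I ≈ 1.0*I)
B(m, S) = S*m
C*N + B(14, -19) = I*(-203) - 19*14 = -203*I - 266 = -266 - 203*I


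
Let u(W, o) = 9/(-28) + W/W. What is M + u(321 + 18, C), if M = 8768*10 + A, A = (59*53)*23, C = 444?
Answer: 4468847/28 ≈ 1.5960e+5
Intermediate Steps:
u(W, o) = 19/28 (u(W, o) = 9*(-1/28) + 1 = -9/28 + 1 = 19/28)
A = 71921 (A = 3127*23 = 71921)
M = 159601 (M = 8768*10 + 71921 = 87680 + 71921 = 159601)
M + u(321 + 18, C) = 159601 + 19/28 = 4468847/28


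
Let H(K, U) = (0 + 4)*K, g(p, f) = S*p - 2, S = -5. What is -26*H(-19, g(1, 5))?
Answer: 1976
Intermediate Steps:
g(p, f) = -2 - 5*p (g(p, f) = -5*p - 2 = -2 - 5*p)
H(K, U) = 4*K
-26*H(-19, g(1, 5)) = -104*(-19) = -26*(-76) = 1976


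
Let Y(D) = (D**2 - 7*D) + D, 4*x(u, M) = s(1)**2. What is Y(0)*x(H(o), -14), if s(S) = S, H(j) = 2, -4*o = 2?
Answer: 0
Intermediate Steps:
o = -1/2 (o = -1/4*2 = -1/2 ≈ -0.50000)
x(u, M) = 1/4 (x(u, M) = (1/4)*1**2 = (1/4)*1 = 1/4)
Y(D) = D**2 - 6*D
Y(0)*x(H(o), -14) = (0*(-6 + 0))*(1/4) = (0*(-6))*(1/4) = 0*(1/4) = 0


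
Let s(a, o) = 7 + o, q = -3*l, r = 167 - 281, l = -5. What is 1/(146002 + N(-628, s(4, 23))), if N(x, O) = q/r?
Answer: 38/5548071 ≈ 6.8492e-6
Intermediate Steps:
r = -114
q = 15 (q = -3*(-5) = 15)
N(x, O) = -5/38 (N(x, O) = 15/(-114) = 15*(-1/114) = -5/38)
1/(146002 + N(-628, s(4, 23))) = 1/(146002 - 5/38) = 1/(5548071/38) = 38/5548071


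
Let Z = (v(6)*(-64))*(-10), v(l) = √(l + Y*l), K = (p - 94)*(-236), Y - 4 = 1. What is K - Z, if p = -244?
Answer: 75928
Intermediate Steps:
Y = 5 (Y = 4 + 1 = 5)
K = 79768 (K = (-244 - 94)*(-236) = -338*(-236) = 79768)
v(l) = √6*√l (v(l) = √(l + 5*l) = √(6*l) = √6*√l)
Z = 3840 (Z = ((√6*√6)*(-64))*(-10) = (6*(-64))*(-10) = -384*(-10) = 3840)
K - Z = 79768 - 1*3840 = 79768 - 3840 = 75928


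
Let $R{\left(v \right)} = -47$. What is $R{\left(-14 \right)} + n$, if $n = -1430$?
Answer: $-1477$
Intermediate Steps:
$R{\left(-14 \right)} + n = -47 - 1430 = -1477$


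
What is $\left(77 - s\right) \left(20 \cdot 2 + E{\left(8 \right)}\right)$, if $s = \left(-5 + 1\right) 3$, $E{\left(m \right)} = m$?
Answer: $4272$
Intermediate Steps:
$s = -12$ ($s = \left(-4\right) 3 = -12$)
$\left(77 - s\right) \left(20 \cdot 2 + E{\left(8 \right)}\right) = \left(77 - -12\right) \left(20 \cdot 2 + 8\right) = \left(77 + 12\right) \left(40 + 8\right) = 89 \cdot 48 = 4272$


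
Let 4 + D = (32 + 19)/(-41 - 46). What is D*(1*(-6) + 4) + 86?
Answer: 2760/29 ≈ 95.172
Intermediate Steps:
D = -133/29 (D = -4 + (32 + 19)/(-41 - 46) = -4 + 51/(-87) = -4 + 51*(-1/87) = -4 - 17/29 = -133/29 ≈ -4.5862)
D*(1*(-6) + 4) + 86 = -133*(1*(-6) + 4)/29 + 86 = -133*(-6 + 4)/29 + 86 = -133/29*(-2) + 86 = 266/29 + 86 = 2760/29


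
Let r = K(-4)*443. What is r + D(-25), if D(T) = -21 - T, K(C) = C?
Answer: -1768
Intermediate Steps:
r = -1772 (r = -4*443 = -1772)
r + D(-25) = -1772 + (-21 - 1*(-25)) = -1772 + (-21 + 25) = -1772 + 4 = -1768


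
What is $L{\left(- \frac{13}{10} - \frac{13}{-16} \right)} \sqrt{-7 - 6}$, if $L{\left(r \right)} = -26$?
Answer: $- 26 i \sqrt{13} \approx - 93.744 i$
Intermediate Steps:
$L{\left(- \frac{13}{10} - \frac{13}{-16} \right)} \sqrt{-7 - 6} = - 26 \sqrt{-7 - 6} = - 26 \sqrt{-13} = - 26 i \sqrt{13}$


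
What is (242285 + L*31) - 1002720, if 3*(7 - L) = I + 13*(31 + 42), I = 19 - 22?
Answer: -2309980/3 ≈ -7.6999e+5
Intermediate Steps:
I = -3
L = -925/3 (L = 7 - (-3 + 13*(31 + 42))/3 = 7 - (-3 + 13*73)/3 = 7 - (-3 + 949)/3 = 7 - 1/3*946 = 7 - 946/3 = -925/3 ≈ -308.33)
(242285 + L*31) - 1002720 = (242285 - 925/3*31) - 1002720 = (242285 - 28675/3) - 1002720 = 698180/3 - 1002720 = -2309980/3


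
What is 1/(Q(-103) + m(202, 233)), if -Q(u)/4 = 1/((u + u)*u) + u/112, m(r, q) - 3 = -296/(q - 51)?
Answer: 3861676/19509223 ≈ 0.19794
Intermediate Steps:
m(r, q) = 3 - 296/(-51 + q) (m(r, q) = 3 - 296/(q - 51) = 3 - 296/(-51 + q))
Q(u) = -2/u² - u/28 (Q(u) = -4*(1/((u + u)*u) + u/112) = -4*(1/(((2*u))*u) + u*(1/112)) = -4*((1/(2*u))/u + u/112) = -4*(1/(2*u²) + u/112) = -2/u² - u/28)
1/(Q(-103) + m(202, 233)) = 1/((-2/(-103)² - 1/28*(-103)) + (-449 + 3*233)/(-51 + 233)) = 1/((-2*1/10609 + 103/28) + (-449 + 699)/182) = 1/((-2/10609 + 103/28) + (1/182)*250) = 1/(1092671/297052 + 125/91) = 1/(19509223/3861676) = 3861676/19509223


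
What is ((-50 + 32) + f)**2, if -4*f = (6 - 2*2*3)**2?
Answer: 729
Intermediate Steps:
f = -9 (f = -(6 - 2*2*3)**2/4 = -(6 - 4*3)**2/4 = -(6 - 12)**2/4 = -1/4*(-6)**2 = -1/4*36 = -9)
((-50 + 32) + f)**2 = ((-50 + 32) - 9)**2 = (-18 - 9)**2 = (-27)**2 = 729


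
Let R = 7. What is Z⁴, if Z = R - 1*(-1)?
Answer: 4096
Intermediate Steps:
Z = 8 (Z = 7 - 1*(-1) = 7 + 1 = 8)
Z⁴ = 8⁴ = 4096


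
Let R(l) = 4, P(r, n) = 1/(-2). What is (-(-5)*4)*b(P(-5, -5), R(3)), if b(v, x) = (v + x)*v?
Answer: -35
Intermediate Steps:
P(r, n) = -1/2
b(v, x) = v*(v + x)
(-(-5)*4)*b(P(-5, -5), R(3)) = (-(-5)*4)*(-(-1/2 + 4)/2) = (-5*(-4))*(-1/2*7/2) = 20*(-7/4) = -35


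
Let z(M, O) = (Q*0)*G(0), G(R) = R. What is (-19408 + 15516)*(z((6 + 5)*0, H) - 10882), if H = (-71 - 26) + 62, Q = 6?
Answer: 42352744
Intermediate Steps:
H = -35 (H = -97 + 62 = -35)
z(M, O) = 0 (z(M, O) = (6*0)*0 = 0*0 = 0)
(-19408 + 15516)*(z((6 + 5)*0, H) - 10882) = (-19408 + 15516)*(0 - 10882) = -3892*(-10882) = 42352744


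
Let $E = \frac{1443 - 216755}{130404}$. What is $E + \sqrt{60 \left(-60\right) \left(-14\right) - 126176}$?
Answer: $- \frac{53828}{32601} + 32 i \sqrt{74} \approx -1.6511 + 275.27 i$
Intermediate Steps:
$E = - \frac{53828}{32601}$ ($E = \left(-215312\right) \frac{1}{130404} = - \frac{53828}{32601} \approx -1.6511$)
$E + \sqrt{60 \left(-60\right) \left(-14\right) - 126176} = - \frac{53828}{32601} + \sqrt{60 \left(-60\right) \left(-14\right) - 126176} = - \frac{53828}{32601} + \sqrt{\left(-3600\right) \left(-14\right) - 126176} = - \frac{53828}{32601} + \sqrt{50400 - 126176} = - \frac{53828}{32601} + \sqrt{-75776} = - \frac{53828}{32601} + 32 i \sqrt{74}$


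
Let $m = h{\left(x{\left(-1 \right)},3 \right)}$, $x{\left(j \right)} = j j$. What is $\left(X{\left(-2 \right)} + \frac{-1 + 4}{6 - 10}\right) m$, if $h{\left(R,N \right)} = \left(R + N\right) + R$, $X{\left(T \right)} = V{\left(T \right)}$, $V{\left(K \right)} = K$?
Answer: $- \frac{55}{4} \approx -13.75$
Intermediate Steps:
$x{\left(j \right)} = j^{2}$
$X{\left(T \right)} = T$
$h{\left(R,N \right)} = N + 2 R$ ($h{\left(R,N \right)} = \left(N + R\right) + R = N + 2 R$)
$m = 5$ ($m = 3 + 2 \left(-1\right)^{2} = 3 + 2 \cdot 1 = 3 + 2 = 5$)
$\left(X{\left(-2 \right)} + \frac{-1 + 4}{6 - 10}\right) m = \left(-2 + \frac{-1 + 4}{6 - 10}\right) 5 = \left(-2 + \frac{3}{-4}\right) 5 = \left(-2 + 3 \left(- \frac{1}{4}\right)\right) 5 = \left(-2 - \frac{3}{4}\right) 5 = \left(- \frac{11}{4}\right) 5 = - \frac{55}{4}$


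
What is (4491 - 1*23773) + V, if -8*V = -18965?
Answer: -135291/8 ≈ -16911.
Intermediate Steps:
V = 18965/8 (V = -⅛*(-18965) = 18965/8 ≈ 2370.6)
(4491 - 1*23773) + V = (4491 - 1*23773) + 18965/8 = (4491 - 23773) + 18965/8 = -19282 + 18965/8 = -135291/8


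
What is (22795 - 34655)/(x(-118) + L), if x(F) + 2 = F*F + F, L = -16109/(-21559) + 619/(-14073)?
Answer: -899580427755/1047086073191 ≈ -0.85913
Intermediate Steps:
L = 213356936/303399807 (L = -16109*(-1/21559) + 619*(-1/14073) = 16109/21559 - 619/14073 = 213356936/303399807 ≈ 0.70322)
x(F) = -2 + F + F**2 (x(F) = -2 + (F*F + F) = -2 + (F**2 + F) = -2 + (F + F**2) = -2 + F + F**2)
(22795 - 34655)/(x(-118) + L) = (22795 - 34655)/((-2 - 118 + (-118)**2) + 213356936/303399807) = -11860/((-2 - 118 + 13924) + 213356936/303399807) = -11860/(13804 + 213356936/303399807) = -11860/4188344292764/303399807 = -11860*303399807/4188344292764 = -899580427755/1047086073191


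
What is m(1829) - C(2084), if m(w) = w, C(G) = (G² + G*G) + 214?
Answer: -8684497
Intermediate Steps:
C(G) = 214 + 2*G² (C(G) = (G² + G²) + 214 = 2*G² + 214 = 214 + 2*G²)
m(1829) - C(2084) = 1829 - (214 + 2*2084²) = 1829 - (214 + 2*4343056) = 1829 - (214 + 8686112) = 1829 - 1*8686326 = 1829 - 8686326 = -8684497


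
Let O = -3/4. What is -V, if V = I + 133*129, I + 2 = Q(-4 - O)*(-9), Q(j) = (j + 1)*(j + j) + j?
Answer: -136421/8 ≈ -17053.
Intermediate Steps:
O = -¾ (O = -3*¼ = -¾ ≈ -0.75000)
Q(j) = j + 2*j*(1 + j) (Q(j) = (1 + j)*(2*j) + j = 2*j*(1 + j) + j = j + 2*j*(1 + j))
I = -835/8 (I = -2 + ((-4 - 1*(-¾))*(3 + 2*(-4 - 1*(-¾))))*(-9) = -2 + ((-4 + ¾)*(3 + 2*(-4 + ¾)))*(-9) = -2 - 13*(3 + 2*(-13/4))/4*(-9) = -2 - 13*(3 - 13/2)/4*(-9) = -2 - 13/4*(-7/2)*(-9) = -2 + (91/8)*(-9) = -2 - 819/8 = -835/8 ≈ -104.38)
V = 136421/8 (V = -835/8 + 133*129 = -835/8 + 17157 = 136421/8 ≈ 17053.)
-V = -1*136421/8 = -136421/8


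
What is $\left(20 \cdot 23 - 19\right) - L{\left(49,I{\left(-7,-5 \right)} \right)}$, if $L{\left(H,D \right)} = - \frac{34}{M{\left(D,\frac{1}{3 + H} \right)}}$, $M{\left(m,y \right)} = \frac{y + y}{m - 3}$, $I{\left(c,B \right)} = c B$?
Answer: $28729$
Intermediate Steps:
$I{\left(c,B \right)} = B c$
$M{\left(m,y \right)} = \frac{2 y}{-3 + m}$
$L{\left(H,D \right)} = - 17 \left(-3 + D\right) \left(3 + H\right)$ ($L{\left(H,D \right)} = - \frac{34}{2 \frac{1}{3 + H} \frac{1}{-3 + D}} = - \frac{34}{2 \frac{1}{-3 + D} \frac{1}{3 + H}} = - 34 \frac{\left(-3 + D\right) \left(3 + H\right)}{2} = - 17 \left(-3 + D\right) \left(3 + H\right)$)
$\left(20 \cdot 23 - 19\right) - L{\left(49,I{\left(-7,-5 \right)} \right)} = \left(20 \cdot 23 - 19\right) - - 17 \left(-3 - -35\right) \left(3 + 49\right) = \left(460 - 19\right) - \left(-17\right) \left(-3 + 35\right) 52 = 441 - \left(-17\right) 32 \cdot 52 = 441 - -28288 = 441 + 28288 = 28729$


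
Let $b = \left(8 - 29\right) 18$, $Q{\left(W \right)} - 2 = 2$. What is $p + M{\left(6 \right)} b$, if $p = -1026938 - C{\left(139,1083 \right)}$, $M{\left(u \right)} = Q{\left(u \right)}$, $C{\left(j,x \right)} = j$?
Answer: $-1028589$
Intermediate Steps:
$Q{\left(W \right)} = 4$ ($Q{\left(W \right)} = 2 + 2 = 4$)
$M{\left(u \right)} = 4$
$b = -378$ ($b = \left(-21\right) 18 = -378$)
$p = -1027077$ ($p = -1026938 - 139 = -1027077$)
$p + M{\left(6 \right)} b = -1027077 + 4 \left(-378\right) = -1027077 - 1512 = -1028589$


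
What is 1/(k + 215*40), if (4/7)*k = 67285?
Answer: 4/505395 ≈ 7.9146e-6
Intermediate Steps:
k = 470995/4 (k = (7/4)*67285 = 470995/4 ≈ 1.1775e+5)
1/(k + 215*40) = 1/(470995/4 + 215*40) = 1/(470995/4 + 8600) = 1/(505395/4) = 4/505395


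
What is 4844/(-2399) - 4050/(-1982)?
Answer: 57571/2377409 ≈ 0.024216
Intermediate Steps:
4844/(-2399) - 4050/(-1982) = 4844*(-1/2399) - 4050*(-1/1982) = -4844/2399 + 2025/991 = 57571/2377409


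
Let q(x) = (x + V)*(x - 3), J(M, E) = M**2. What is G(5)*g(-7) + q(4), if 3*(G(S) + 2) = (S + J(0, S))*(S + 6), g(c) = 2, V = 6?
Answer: 128/3 ≈ 42.667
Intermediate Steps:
q(x) = (-3 + x)*(6 + x) (q(x) = (x + 6)*(x - 3) = (6 + x)*(-3 + x) = (-3 + x)*(6 + x))
G(S) = -2 + S*(6 + S)/3 (G(S) = -2 + ((S + 0**2)*(S + 6))/3 = -2 + ((S + 0)*(6 + S))/3 = -2 + (S*(6 + S))/3 = -2 + S*(6 + S)/3)
G(5)*g(-7) + q(4) = (-2 + 2*5 + (1/3)*5**2)*2 + (-18 + 4**2 + 3*4) = (-2 + 10 + (1/3)*25)*2 + (-18 + 16 + 12) = (-2 + 10 + 25/3)*2 + 10 = (49/3)*2 + 10 = 98/3 + 10 = 128/3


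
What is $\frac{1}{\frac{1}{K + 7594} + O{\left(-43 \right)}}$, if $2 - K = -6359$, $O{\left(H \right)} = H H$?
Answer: $\frac{13955}{25802796} \approx 0.00054083$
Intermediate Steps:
$O{\left(H \right)} = H^{2}$
$K = 6361$ ($K = 2 - -6359 = 2 + 6359 = 6361$)
$\frac{1}{\frac{1}{K + 7594} + O{\left(-43 \right)}} = \frac{1}{\frac{1}{6361 + 7594} + \left(-43\right)^{2}} = \frac{1}{\frac{1}{13955} + 1849} = \frac{1}{\frac{25802796}{13955}} = \frac{13955}{25802796}$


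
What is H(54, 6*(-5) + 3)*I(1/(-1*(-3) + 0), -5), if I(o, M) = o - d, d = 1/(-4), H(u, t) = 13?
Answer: 91/12 ≈ 7.5833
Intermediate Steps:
d = -1/4 ≈ -0.25000
I(o, M) = 1/4 + o (I(o, M) = o - 1*(-1/4) = o + 1/4 = 1/4 + o)
H(54, 6*(-5) + 3)*I(1/(-1*(-3) + 0), -5) = 13*(1/4 + 1/(-1*(-3) + 0)) = 13*(1/4 + 1/(3 + 0)) = 13*(1/4 + 1/3) = 13*(7/12) = 91/12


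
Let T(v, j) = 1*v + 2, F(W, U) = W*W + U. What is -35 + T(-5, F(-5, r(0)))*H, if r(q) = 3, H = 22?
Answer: -101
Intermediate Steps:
F(W, U) = U + W**2 (F(W, U) = W**2 + U = U + W**2)
T(v, j) = 2 + v (T(v, j) = v + 2 = 2 + v)
-35 + T(-5, F(-5, r(0)))*H = -35 + (2 - 5)*22 = -35 - 3*22 = -35 - 66 = -101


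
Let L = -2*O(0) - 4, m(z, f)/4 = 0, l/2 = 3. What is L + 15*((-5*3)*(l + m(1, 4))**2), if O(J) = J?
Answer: -8104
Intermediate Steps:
l = 6 (l = 2*3 = 6)
m(z, f) = 0 (m(z, f) = 4*0 = 0)
L = -4 (L = -2*0 - 4 = 0 - 4 = -4)
L + 15*((-5*3)*(l + m(1, 4))**2) = -4 + 15*((-5*3)*(6 + 0)**2) = -4 + 15*(-15*6**2) = -4 + 15*(-15*36) = -4 + 15*(-540) = -4 - 8100 = -8104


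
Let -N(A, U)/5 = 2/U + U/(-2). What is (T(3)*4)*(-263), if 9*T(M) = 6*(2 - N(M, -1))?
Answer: 11572/3 ≈ 3857.3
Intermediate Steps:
N(A, U) = -10/U + 5*U/2 (N(A, U) = -5*(2/U + U/(-2)) = -5*(2/U + U*(-½)) = -5*(2/U - U/2) = -10/U + 5*U/2)
T(M) = -11/3 (T(M) = (6*(2 - (-10/(-1) + (5/2)*(-1))))/9 = (6*(2 - (-10*(-1) - 5/2)))/9 = (6*(2 - (10 - 5/2)))/9 = (6*(2 - 1*15/2))/9 = (6*(2 - 15/2))/9 = (6*(-11/2))/9 = (⅑)*(-33) = -11/3)
(T(3)*4)*(-263) = -11/3*4*(-263) = -44/3*(-263) = 11572/3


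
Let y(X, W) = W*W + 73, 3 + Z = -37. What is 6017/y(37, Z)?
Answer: 6017/1673 ≈ 3.5965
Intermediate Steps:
Z = -40 (Z = -3 - 37 = -40)
y(X, W) = 73 + W² (y(X, W) = W² + 73 = 73 + W²)
6017/y(37, Z) = 6017/(73 + (-40)²) = 6017/(73 + 1600) = 6017/1673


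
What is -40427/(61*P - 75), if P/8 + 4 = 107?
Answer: -40427/50189 ≈ -0.80550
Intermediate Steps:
P = 824 (P = -32 + 8*107 = -32 + 856 = 824)
-40427/(61*P - 75) = -40427/(61*824 - 75) = -40427/(50264 - 75) = -40427/50189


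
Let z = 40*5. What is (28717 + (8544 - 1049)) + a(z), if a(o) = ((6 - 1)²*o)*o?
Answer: 1036212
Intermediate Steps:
z = 200
a(o) = 25*o² (a(o) = (5²*o)*o = (25*o)*o = 25*o²)
(28717 + (8544 - 1049)) + a(z) = (28717 + (8544 - 1049)) + 25*200² = (28717 + 7495) + 25*40000 = 36212 + 1000000 = 1036212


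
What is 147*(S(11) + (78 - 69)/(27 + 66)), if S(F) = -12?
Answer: -54243/31 ≈ -1749.8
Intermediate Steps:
147*(S(11) + (78 - 69)/(27 + 66)) = 147*(-12 + (78 - 69)/(27 + 66)) = 147*(-12 + 9/93) = 147*(-12 + 9*(1/93)) = 147*(-12 + 3/31) = 147*(-369/31) = -54243/31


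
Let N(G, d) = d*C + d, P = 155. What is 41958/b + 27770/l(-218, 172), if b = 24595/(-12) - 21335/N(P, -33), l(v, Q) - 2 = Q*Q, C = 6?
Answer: -182800660627/8917590225 ≈ -20.499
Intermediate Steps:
N(G, d) = 7*d (N(G, d) = d*6 + d = 6*d + d = 7*d)
l(v, Q) = 2 + Q² (l(v, Q) = 2 + Q*Q = 2 + Q²)
b = -602825/308 (b = 24595/(-12) - 21335/(7*(-33)) = 24595*(-1/12) - 21335/(-231) = -24595/12 - 21335*(-1/231) = -24595/12 + 21335/231 = -602825/308 ≈ -1957.2)
41958/b + 27770/l(-218, 172) = 41958/(-602825/308) + 27770/(2 + 172²) = 41958*(-308/602825) + 27770/(2 + 29584) = -12923064/602825 + 27770/29586 = -12923064/602825 + 27770*(1/29586) = -12923064/602825 + 13885/14793 = -182800660627/8917590225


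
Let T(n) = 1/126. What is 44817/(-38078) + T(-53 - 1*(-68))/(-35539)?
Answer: -50171677454/42627502323 ≈ -1.1770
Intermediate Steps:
T(n) = 1/126
44817/(-38078) + T(-53 - 1*(-68))/(-35539) = 44817/(-38078) + (1/126)/(-35539) = 44817*(-1/38078) + (1/126)*(-1/35539) = -44817/38078 - 1/4477914 = -50171677454/42627502323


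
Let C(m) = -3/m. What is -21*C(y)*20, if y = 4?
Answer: 315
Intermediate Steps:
-21*C(y)*20 = -(-63)/4*20 = -21*(-3/4)*20 = (63/4)*20 = 315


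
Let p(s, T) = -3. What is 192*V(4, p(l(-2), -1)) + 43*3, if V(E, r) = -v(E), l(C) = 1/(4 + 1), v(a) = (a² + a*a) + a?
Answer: -6783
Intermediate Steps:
v(a) = a + 2*a² (v(a) = (a² + a²) + a = 2*a² + a = a + 2*a²)
l(C) = ⅕ (l(C) = 1/5 = ⅕)
V(E, r) = -E*(1 + 2*E)
192*V(4, p(l(-2), -1)) + 43*3 = 192*(-1*4*(1 + 2*4)) + 43*3 = 192*(-1*4*(1 + 8)) + 129 = 192*(-1*4*9) + 129 = 192*(-36) + 129 = -6912 + 129 = -6783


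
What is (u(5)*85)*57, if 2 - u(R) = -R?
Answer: 33915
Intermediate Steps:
u(R) = 2 + R (u(R) = 2 - (-1)*R = 2 + R)
(u(5)*85)*57 = ((2 + 5)*85)*57 = (7*85)*57 = 595*57 = 33915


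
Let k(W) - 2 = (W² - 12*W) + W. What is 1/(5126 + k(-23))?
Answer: 1/5910 ≈ 0.00016920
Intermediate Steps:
k(W) = 2 + W² - 11*W (k(W) = 2 + ((W² - 12*W) + W) = 2 + (W² - 11*W) = 2 + W² - 11*W)
1/(5126 + k(-23)) = 1/(5126 + (2 + (-23)² - 11*(-23))) = 1/(5126 + (2 + 529 + 253)) = 1/(5126 + 784) = 1/5910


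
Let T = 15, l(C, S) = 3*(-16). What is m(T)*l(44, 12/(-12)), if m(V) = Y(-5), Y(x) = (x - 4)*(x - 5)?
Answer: -4320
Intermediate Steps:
l(C, S) = -48
Y(x) = (-5 + x)*(-4 + x) (Y(x) = (-4 + x)*(-5 + x) = (-5 + x)*(-4 + x))
m(V) = 90 (m(V) = 20 + (-5)**2 - 9*(-5) = 20 + 25 + 45 = 90)
m(T)*l(44, 12/(-12)) = 90*(-48) = -4320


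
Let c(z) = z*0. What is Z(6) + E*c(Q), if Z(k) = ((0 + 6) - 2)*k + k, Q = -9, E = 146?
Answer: 30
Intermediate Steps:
c(z) = 0
Z(k) = 5*k (Z(k) = (6 - 2)*k + k = 4*k + k = 5*k)
Z(6) + E*c(Q) = 5*6 + 146*0 = 30 + 0 = 30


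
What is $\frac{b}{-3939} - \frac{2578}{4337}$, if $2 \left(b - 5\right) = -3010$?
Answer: $- \frac{1216414}{5694481} \approx -0.21361$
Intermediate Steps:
$b = -1500$ ($b = 5 + \frac{1}{2} \left(-3010\right) = 5 - 1505 = -1500$)
$\frac{b}{-3939} - \frac{2578}{4337} = - \frac{1500}{-3939} - \frac{2578}{4337} = \left(-1500\right) \left(- \frac{1}{3939}\right) - \frac{2578}{4337} = \frac{500}{1313} - \frac{2578}{4337} = - \frac{1216414}{5694481}$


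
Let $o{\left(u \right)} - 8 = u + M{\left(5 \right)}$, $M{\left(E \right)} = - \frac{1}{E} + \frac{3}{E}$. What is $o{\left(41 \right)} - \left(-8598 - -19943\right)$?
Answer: $- \frac{56478}{5} \approx -11296.0$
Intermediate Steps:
$M{\left(E \right)} = \frac{2}{E}$
$o{\left(u \right)} = \frac{42}{5} + u$ ($o{\left(u \right)} = 8 + \left(u + \frac{2}{5}\right) = 8 + \left(\frac{2}{5} + u\right) = \frac{42}{5} + u$)
$o{\left(41 \right)} - \left(-8598 - -19943\right) = \left(\frac{42}{5} + 41\right) - \left(-8598 - -19943\right) = \frac{247}{5} - \left(-8598 + 19943\right) = \frac{247}{5} - 11345 = - \frac{56478}{5}$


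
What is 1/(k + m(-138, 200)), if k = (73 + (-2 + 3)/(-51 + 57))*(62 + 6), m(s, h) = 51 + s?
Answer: 3/14665 ≈ 0.00020457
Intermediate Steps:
k = 14926/3 (k = (73 + 1/6)*68 = (73 + 1*(⅙))*68 = (73 + ⅙)*68 = (439/6)*68 = 14926/3 ≈ 4975.3)
1/(k + m(-138, 200)) = 1/(14926/3 + (51 - 138)) = 1/(14926/3 - 87) = 1/(14665/3) = 3/14665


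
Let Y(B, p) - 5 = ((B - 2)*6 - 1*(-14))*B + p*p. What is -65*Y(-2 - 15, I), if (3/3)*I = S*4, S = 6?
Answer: -148265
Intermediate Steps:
I = 24 (I = 6*4 = 24)
Y(B, p) = 5 + p² + B*(2 + 6*B) (Y(B, p) = 5 + (((B - 2)*6 - 1*(-14))*B + p*p) = 5 + (((-2 + B)*6 + 14)*B + p²) = 5 + (((-12 + 6*B) + 14)*B + p²) = 5 + ((2 + 6*B)*B + p²) = 5 + (B*(2 + 6*B) + p²) = 5 + (p² + B*(2 + 6*B)) = 5 + p² + B*(2 + 6*B))
-65*Y(-2 - 15, I) = -65*(5 + 24² + 2*(-2 - 15) + 6*(-2 - 15)²) = -65*(5 + 576 + 2*(-17) + 6*(-17)²) = -65*(5 + 576 - 34 + 6*289) = -65*(5 + 576 - 34 + 1734) = -65*2281 = -148265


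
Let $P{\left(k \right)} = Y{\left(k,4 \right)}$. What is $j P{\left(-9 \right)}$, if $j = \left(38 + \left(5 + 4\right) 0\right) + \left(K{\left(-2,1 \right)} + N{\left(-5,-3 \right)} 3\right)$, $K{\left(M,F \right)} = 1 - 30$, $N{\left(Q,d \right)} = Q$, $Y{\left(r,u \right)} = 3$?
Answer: $-18$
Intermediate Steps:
$K{\left(M,F \right)} = -29$ ($K{\left(M,F \right)} = 1 - 30 = -29$)
$P{\left(k \right)} = 3$
$j = -6$ ($j = \left(38 + \left(5 + 4\right) 0\right) - 44 = \left(38 + 9 \cdot 0\right) - 44 = \left(38 + 0\right) - 44 = 38 - 44 = -6$)
$j P{\left(-9 \right)} = \left(-6\right) 3 = -18$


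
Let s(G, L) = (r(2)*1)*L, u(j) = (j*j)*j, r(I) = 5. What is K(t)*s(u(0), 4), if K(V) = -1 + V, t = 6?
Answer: 100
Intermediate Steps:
u(j) = j³ (u(j) = j²*j = j³)
s(G, L) = 5*L (s(G, L) = (5*1)*L = 5*L)
K(t)*s(u(0), 4) = (-1 + 6)*(5*4) = 5*20 = 100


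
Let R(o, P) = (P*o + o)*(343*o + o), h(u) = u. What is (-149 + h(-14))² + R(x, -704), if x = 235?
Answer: -13355145631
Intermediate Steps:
R(o, P) = 344*o*(o + P*o) (R(o, P) = (o + P*o)*(344*o) = 344*o*(o + P*o))
(-149 + h(-14))² + R(x, -704) = (-149 - 14)² + 344*235²*(1 - 704) = (-163)² + 344*55225*(-703) = 26569 - 13355172200 = -13355145631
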